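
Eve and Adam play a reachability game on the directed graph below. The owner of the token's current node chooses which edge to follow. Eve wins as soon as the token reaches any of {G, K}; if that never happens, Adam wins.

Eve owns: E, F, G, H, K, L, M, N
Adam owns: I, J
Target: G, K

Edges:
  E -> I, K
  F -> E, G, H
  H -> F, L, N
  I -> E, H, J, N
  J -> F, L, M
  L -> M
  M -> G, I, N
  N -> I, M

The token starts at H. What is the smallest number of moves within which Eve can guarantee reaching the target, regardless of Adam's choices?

A0 = {G, K}
A1: add {E, F, M} — E (Eve) has E→K; F (Eve) has F→G; M (Eve) has M→G.
A2: add {H, L, N} — H (Eve) has H→F; L (Eve) has L→M; N (Eve) has N→M.
H enters the attractor at level 2, so Eve can force the target in 2 moves from there.

2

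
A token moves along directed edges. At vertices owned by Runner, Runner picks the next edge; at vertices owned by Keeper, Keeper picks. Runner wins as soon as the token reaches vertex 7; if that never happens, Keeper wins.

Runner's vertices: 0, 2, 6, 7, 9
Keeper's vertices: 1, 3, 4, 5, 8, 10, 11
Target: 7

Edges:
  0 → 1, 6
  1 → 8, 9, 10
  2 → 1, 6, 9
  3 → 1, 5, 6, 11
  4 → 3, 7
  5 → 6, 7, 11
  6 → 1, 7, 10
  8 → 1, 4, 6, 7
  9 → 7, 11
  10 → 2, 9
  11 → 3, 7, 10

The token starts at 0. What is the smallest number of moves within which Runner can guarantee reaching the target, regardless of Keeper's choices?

2

A0 = {7}
A1: add {6, 9} — 6 (Runner) has 6→7; 9 (Runner) has 9→7.
A2: add {0, 2} — 0 (Runner) has 0→6; 2 (Runner) has 2→6.
0 enters the attractor at level 2, so Runner can force the target in 2 moves from there.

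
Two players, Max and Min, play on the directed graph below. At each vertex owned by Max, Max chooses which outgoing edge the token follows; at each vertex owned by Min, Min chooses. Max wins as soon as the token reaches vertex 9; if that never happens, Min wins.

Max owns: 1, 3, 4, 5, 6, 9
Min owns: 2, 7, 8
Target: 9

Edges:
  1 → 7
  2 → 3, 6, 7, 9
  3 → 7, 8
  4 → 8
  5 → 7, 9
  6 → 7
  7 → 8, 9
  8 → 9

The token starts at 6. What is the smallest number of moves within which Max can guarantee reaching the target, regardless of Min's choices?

A0 = {9}
A1: add {5, 8} — 5 (Max) has 5→9; 8 (Min): all of {9} already in.
A2: add {3, 4, 7} — 3 (Max) has 3→8; 4 (Max) has 4→8; 7 (Min): all of {8, 9} already in.
A3: add {1, 6} — 1 (Max) has 1→7; 6 (Max) has 6→7.
6 enters the attractor at level 3, so Max can force the target in 3 moves from there.

3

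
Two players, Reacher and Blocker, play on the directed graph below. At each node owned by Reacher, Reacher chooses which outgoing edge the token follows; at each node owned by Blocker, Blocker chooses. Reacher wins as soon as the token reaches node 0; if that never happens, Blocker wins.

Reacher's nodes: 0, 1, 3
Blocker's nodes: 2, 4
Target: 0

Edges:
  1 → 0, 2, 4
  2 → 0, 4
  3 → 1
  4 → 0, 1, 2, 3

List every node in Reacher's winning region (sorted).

A0 = {0}
A1: add {1} — 1 (Reacher) has 1→0.
A2: add {3} — 3 (Reacher) has 3→1.
A3 = A2; e.g. 2 (Blocker) can still go to 4. Fixed point.
Reacher's winning region = {0, 1, 3}.

0, 1, 3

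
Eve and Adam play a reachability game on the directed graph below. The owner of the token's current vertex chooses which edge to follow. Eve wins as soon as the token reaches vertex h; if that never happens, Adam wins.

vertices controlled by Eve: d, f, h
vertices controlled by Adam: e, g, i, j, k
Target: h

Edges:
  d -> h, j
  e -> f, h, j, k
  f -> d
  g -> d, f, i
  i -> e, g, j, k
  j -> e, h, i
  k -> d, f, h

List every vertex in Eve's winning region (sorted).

d, f, h, k

A0 = {h}
A1: add {d} — d (Eve) has d→h.
A2: add {f} — f (Eve) has f→d.
A3: add {k} — k (Adam): all of {d, f, h} already in.
A4 = A3; e.g. e (Adam) can still go to j. Fixed point.
Eve's winning region = {d, f, h, k}.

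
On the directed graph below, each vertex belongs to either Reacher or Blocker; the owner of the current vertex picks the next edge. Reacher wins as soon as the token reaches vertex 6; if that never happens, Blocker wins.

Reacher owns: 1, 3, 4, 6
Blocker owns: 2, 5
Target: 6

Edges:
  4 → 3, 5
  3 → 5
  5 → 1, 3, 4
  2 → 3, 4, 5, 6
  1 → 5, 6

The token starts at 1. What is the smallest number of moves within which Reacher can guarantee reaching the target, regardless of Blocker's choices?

A0 = {6}
A1: add {1} — 1 (Reacher) has 1→6.
A2 = A1; e.g. 2 (Blocker) can still go to 3. Fixed point.
1 enters the attractor at level 1, so Reacher can force the target in 1 move from there.

1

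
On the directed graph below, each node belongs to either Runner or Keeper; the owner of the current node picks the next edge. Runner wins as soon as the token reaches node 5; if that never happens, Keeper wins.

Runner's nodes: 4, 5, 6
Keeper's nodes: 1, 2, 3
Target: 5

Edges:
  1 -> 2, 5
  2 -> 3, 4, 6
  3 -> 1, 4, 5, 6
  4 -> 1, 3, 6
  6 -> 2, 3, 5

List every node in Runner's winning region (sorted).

A0 = {5}
A1: add {6} — 6 (Runner) has 6→5.
A2: add {4} — 4 (Runner) has 4→6.
A3 = A2; e.g. 1 (Keeper) can still go to 2. Fixed point.
Runner's winning region = {4, 5, 6}.

4, 5, 6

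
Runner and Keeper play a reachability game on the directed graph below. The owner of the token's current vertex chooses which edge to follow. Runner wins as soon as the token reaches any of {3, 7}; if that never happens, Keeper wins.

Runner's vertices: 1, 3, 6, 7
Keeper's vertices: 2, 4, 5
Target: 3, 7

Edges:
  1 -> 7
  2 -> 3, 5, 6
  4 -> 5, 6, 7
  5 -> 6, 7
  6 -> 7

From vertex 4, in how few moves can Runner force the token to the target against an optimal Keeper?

3

A0 = {3, 7}
A1: add {1, 6} — 1 (Runner) has 1→7; 6 (Runner) has 6→7.
A2: add {5} — 5 (Keeper): all of {6, 7} already in.
A3: add {2, 4} — 2 (Keeper): all of {3, 5, 6} already in; 4 (Keeper): all of {5, 6, 7} already in.
A3 = all vertices. Fixed point.
4 enters the attractor at level 3, so Runner can force the target in 3 moves from there.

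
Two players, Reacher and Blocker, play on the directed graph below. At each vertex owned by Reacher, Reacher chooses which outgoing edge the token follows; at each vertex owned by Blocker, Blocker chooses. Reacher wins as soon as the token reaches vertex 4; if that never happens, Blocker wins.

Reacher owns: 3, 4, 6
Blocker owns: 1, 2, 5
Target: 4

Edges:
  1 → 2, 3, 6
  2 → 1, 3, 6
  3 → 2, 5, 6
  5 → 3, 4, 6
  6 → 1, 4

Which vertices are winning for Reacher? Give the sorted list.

3, 4, 5, 6

A0 = {4}
A1: add {6} — 6 (Reacher) has 6→4.
A2: add {3} — 3 (Reacher) has 3→6.
A3: add {5} — 5 (Blocker): all of {3, 4, 6} already in.
A4 = A3; e.g. 1 (Blocker) can still go to 2. Fixed point.
Reacher's winning region = {3, 4, 5, 6}.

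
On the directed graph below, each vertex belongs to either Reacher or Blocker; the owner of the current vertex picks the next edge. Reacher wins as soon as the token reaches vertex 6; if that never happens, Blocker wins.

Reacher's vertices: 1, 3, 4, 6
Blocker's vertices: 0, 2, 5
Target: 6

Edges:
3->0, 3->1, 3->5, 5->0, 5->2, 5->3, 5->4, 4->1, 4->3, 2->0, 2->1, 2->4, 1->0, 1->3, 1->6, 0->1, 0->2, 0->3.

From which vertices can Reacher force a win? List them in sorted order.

1, 3, 4, 6

A0 = {6}
A1: add {1} — 1 (Reacher) has 1→6.
A2: add {3, 4} — 3 (Reacher) has 3→1; 4 (Reacher) has 4→1.
A3 = A2; e.g. 0 (Blocker) can still go to 2. Fixed point.
Reacher's winning region = {1, 3, 4, 6}.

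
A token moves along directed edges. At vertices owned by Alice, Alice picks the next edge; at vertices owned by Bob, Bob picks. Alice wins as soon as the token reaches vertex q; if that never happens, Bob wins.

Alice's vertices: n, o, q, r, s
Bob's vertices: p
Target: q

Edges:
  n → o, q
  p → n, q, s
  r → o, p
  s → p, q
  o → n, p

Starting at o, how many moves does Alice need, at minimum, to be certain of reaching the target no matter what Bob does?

A0 = {q}
A1: add {n, s} — n (Alice) has n→q; s (Alice) has s→q.
A2: add {o, p} — o (Alice) has o→n; p (Bob): all of {n, q, s} already in.
o enters the attractor at level 2, so Alice can force the target in 2 moves from there.

2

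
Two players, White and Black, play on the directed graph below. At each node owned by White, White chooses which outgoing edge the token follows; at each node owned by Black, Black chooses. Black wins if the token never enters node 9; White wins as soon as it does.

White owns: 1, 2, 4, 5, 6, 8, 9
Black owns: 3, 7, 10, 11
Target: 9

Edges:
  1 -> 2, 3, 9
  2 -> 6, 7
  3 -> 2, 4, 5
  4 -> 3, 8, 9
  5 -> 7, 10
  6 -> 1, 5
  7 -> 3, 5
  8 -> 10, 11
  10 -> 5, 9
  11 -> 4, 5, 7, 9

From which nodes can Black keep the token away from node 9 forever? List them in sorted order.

A0 = {9}
A1: add {1, 4} — 1 (White) has 1→9; 4 (White) has 4→9.
A2: add {6} — 6 (White) has 6→1.
A3: add {2} — 2 (White) has 2→6.
A4 = A3; e.g. 3 (Black) can still go to 5. Fixed point.
White's attractor = {1, 2, 4, 6, 9}; Black avoids the target exactly from the complement.

3, 5, 7, 8, 10, 11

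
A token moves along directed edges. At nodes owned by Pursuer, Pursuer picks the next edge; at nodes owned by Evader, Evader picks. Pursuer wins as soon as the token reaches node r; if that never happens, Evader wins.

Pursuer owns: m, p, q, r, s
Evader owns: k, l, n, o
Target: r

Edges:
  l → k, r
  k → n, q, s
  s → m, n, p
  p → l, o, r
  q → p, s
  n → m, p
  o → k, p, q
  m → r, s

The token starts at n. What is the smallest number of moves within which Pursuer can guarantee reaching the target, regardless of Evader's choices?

A0 = {r}
A1: add {m, p} — m (Pursuer) has m→r; p (Pursuer) has p→r.
A2: add {n, q, s} — n (Evader): all of {m, p} already in; q (Pursuer) has q→p; s (Pursuer) has s→m.
n enters the attractor at level 2, so Pursuer can force the target in 2 moves from there.

2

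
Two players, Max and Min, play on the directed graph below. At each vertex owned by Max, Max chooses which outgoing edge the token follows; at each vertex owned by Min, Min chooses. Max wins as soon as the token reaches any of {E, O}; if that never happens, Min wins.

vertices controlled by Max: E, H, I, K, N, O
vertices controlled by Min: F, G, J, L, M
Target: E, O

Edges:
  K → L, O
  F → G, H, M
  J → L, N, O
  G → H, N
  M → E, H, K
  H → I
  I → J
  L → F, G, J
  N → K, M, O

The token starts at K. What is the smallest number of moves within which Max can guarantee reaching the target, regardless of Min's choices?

A0 = {E, O}
A1: add {K, N} — K (Max) has K→O; N (Max) has N→O.
A2 = A1; e.g. F (Min) can still go to G. Fixed point.
K enters the attractor at level 1, so Max can force the target in 1 move from there.

1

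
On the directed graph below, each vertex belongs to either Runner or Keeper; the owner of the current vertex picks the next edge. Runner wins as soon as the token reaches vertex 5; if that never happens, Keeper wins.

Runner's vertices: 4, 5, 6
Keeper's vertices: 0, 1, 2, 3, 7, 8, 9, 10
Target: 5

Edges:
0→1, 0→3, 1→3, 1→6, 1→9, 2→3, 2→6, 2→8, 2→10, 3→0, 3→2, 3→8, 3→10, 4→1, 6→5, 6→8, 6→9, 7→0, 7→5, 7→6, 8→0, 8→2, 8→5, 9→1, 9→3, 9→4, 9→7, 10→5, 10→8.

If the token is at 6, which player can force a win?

A0 = {5}
A1: add {6} — 6 (Runner) has 6→5.
A2 = A1; e.g. 0 (Keeper) can still go to 1. Fixed point.
6 ∈ A1, so Runner can force the target.

Runner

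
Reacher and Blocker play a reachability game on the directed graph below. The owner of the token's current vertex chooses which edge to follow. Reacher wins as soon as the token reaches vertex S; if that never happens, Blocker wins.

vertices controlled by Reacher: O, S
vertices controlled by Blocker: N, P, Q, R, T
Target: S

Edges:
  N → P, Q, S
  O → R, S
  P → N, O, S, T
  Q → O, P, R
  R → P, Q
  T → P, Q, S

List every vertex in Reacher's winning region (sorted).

A0 = {S}
A1: add {O} — O (Reacher) has O→S.
A2 = A1; e.g. N (Blocker) can still go to P. Fixed point.
Reacher's winning region = {O, S}.

O, S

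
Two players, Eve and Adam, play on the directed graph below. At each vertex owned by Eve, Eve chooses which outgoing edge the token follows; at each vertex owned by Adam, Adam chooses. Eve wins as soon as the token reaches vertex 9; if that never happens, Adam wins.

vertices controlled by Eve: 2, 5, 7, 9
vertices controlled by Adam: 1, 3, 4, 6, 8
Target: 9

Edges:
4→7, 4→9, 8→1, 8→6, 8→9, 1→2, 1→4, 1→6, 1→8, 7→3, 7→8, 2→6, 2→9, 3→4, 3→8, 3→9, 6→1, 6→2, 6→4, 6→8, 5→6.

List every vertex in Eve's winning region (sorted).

A0 = {9}
A1: add {2} — 2 (Eve) has 2→9.
A2 = A1; e.g. 1 (Adam) can still go to 4. Fixed point.
Eve's winning region = {2, 9}.

2, 9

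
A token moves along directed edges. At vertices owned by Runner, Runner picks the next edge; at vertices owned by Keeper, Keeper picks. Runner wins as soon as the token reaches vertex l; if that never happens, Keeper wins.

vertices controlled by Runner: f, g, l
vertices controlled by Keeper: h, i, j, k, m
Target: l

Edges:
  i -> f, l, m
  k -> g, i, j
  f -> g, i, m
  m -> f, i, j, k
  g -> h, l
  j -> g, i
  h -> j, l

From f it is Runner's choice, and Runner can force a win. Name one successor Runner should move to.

g

A0 = {l}
A1: add {g} — g (Runner) has g→l.
A2: add {f} — f (Runner) has f→g.
A3 = A2; e.g. h (Keeper) can still go to j. Fixed point.
From f, successor g is in the attractor (rank 1); the other successors i, m are not.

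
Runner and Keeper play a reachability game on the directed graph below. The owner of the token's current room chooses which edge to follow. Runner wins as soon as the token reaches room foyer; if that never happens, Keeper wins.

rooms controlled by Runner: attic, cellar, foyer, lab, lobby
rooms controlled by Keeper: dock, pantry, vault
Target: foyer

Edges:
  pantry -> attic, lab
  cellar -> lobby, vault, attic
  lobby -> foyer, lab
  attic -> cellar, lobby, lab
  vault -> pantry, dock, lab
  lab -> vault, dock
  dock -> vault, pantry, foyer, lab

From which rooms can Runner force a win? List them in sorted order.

attic, cellar, foyer, lobby

A0 = {foyer}
A1: add {lobby} — lobby (Runner) has lobby→foyer.
A2: add {attic, cellar} — cellar (Runner) has cellar→lobby; attic (Runner) has attic→lobby.
A3 = A2; e.g. vault (Keeper) can still go to pantry. Fixed point.
Runner's winning region = {attic, cellar, foyer, lobby}.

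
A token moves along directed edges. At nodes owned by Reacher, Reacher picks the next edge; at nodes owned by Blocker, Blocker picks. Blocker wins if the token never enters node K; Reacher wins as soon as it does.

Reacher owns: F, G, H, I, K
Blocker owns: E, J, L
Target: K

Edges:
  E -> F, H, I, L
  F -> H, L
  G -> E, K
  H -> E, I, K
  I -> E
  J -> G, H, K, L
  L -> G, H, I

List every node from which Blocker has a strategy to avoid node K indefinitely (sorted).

A0 = {K}
A1: add {G, H} — G (Reacher) has G→K; H (Reacher) has H→K.
A2: add {F} — F (Reacher) has F→H.
A3 = A2; e.g. E (Blocker) can still go to I. Fixed point.
Reacher's attractor = {F, G, H, K}; Blocker avoids the target exactly from the complement.

E, I, J, L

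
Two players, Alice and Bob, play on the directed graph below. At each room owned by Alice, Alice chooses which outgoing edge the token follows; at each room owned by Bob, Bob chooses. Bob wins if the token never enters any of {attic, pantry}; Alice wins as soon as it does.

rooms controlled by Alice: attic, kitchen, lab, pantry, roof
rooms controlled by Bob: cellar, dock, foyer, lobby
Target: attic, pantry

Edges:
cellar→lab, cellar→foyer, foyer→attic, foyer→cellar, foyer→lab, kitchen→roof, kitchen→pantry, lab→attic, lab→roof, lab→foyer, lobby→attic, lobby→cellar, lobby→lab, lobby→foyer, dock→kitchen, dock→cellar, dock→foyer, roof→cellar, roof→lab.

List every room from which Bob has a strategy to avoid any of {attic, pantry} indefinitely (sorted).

cellar, dock, foyer, lobby

A0 = {attic, pantry}
A1: add {kitchen, lab} — kitchen (Alice) has kitchen→pantry; lab (Alice) has lab→attic.
A2: add {roof} — roof (Alice) has roof→lab.
A3 = A2; e.g. dock (Bob) can still go to cellar. Fixed point.
Alice's attractor = {attic, kitchen, lab, pantry, roof}; Bob avoids the target exactly from the complement.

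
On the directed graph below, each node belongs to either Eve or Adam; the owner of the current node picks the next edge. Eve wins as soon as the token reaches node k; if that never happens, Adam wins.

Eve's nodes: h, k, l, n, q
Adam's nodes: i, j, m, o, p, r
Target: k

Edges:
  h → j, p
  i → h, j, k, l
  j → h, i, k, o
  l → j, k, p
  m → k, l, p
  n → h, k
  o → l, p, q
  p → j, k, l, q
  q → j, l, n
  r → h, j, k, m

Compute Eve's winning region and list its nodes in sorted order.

k, l, n, q

A0 = {k}
A1: add {l, n} — l (Eve) has l→k; n (Eve) has n→k.
A2: add {q} — q (Eve) has q→l.
A3 = A2; e.g. h (Eve) has no edge into A2. Fixed point.
Eve's winning region = {k, l, n, q}.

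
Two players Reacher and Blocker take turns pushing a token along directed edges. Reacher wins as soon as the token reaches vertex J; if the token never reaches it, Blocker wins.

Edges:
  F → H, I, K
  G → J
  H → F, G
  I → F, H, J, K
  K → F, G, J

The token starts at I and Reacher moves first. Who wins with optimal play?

Track states (vertex, player-to-move).
A0 = {(J,Reacher), (J,Blocker)}
A1: add {(G,Reacher), (G,Blocker), (I,Reacher), (K,Reacher)}.
(I,Reacher) ∈ A1 ⇒ Reacher forces the target.

Reacher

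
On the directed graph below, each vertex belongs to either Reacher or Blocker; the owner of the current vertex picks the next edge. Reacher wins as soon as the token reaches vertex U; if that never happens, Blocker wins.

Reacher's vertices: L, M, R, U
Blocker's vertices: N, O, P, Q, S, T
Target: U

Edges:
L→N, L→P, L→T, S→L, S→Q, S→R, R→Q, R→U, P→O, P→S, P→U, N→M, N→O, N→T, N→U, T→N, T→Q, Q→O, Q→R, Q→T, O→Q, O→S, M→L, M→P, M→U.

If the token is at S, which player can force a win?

A0 = {U}
A1: add {M, R} — M (Reacher) has M→U; R (Reacher) has R→U.
A2 = A1; e.g. L (Reacher) has no edge into A1. Fixed point.
S never enters the attractor, so Blocker can avoid the target forever.

Blocker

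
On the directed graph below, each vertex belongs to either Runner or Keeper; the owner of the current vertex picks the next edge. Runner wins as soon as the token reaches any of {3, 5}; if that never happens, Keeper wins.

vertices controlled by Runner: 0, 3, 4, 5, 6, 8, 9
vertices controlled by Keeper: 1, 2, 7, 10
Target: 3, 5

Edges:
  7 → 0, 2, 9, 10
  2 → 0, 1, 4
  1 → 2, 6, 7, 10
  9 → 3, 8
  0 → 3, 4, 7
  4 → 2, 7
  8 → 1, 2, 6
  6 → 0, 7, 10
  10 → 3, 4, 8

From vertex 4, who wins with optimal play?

A0 = {3, 5}
A1: add {0, 9} — 0 (Runner) has 0→3; 9 (Runner) has 9→3.
A2: add {6} — 6 (Runner) has 6→0.
A3: add {8} — 8 (Runner) has 8→6.
A4 = A3; e.g. 1 (Keeper) can still go to 2. Fixed point.
4 never enters the attractor, so Keeper can avoid the target forever.

Keeper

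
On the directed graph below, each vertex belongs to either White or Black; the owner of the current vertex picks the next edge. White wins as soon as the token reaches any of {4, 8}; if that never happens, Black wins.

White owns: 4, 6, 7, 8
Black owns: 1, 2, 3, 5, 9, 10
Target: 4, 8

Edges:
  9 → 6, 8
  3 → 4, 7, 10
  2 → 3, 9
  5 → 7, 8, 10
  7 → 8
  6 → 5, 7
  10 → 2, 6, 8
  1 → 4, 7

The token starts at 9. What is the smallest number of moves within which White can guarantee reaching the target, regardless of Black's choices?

3

A0 = {4, 8}
A1: add {7} — 7 (White) has 7→8.
A2: add {1, 6} — 1 (Black): all of {4, 7} already in; 6 (White) has 6→7.
A3: add {9} — 9 (Black): all of {6, 8} already in.
A4 = A3; e.g. 2 (Black) can still go to 3. Fixed point.
9 enters the attractor at level 3, so White can force the target in 3 moves from there.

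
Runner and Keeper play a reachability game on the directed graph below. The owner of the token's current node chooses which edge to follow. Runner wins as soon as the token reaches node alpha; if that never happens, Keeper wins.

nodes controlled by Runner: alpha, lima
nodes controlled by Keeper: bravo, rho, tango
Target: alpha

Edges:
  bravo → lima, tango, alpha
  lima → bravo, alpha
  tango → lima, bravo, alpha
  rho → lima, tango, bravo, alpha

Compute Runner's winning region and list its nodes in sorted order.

alpha, lima

A0 = {alpha}
A1: add {lima} — lima (Runner) has lima→alpha.
A2 = A1; e.g. tango (Keeper) can still go to bravo. Fixed point.
Runner's winning region = {alpha, lima}.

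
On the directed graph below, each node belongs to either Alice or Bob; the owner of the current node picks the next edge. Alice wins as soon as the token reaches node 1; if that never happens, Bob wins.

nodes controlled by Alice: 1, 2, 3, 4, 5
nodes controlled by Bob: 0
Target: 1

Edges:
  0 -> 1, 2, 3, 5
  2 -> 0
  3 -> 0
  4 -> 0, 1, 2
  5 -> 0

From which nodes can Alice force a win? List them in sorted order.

1, 4

A0 = {1}
A1: add {4} — 4 (Alice) has 4→1.
A2 = A1; e.g. 0 (Bob) can still go to 2. Fixed point.
Alice's winning region = {1, 4}.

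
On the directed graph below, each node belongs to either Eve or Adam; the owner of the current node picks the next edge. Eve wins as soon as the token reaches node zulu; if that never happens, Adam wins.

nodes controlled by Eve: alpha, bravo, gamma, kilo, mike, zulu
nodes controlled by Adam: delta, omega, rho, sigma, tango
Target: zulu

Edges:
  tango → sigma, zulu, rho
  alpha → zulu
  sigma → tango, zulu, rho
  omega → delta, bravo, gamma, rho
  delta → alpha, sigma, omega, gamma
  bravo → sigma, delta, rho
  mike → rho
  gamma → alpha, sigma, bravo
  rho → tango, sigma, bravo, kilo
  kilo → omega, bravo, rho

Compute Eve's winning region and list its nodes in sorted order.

A0 = {zulu}
A1: add {alpha} — alpha (Eve) has alpha→zulu.
A2: add {gamma} — gamma (Eve) has gamma→alpha.
A3 = A2; e.g. tango (Adam) can still go to sigma. Fixed point.
Eve's winning region = {alpha, gamma, zulu}.

alpha, gamma, zulu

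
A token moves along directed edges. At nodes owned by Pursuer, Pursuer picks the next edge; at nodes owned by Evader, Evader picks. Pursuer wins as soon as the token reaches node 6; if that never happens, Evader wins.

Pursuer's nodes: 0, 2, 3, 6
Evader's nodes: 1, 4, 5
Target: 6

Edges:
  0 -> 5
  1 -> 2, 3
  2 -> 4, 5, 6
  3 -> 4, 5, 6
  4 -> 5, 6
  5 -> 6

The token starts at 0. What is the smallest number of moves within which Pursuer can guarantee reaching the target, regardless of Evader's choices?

A0 = {6}
A1: add {2, 3, 5} — 2 (Pursuer) has 2→6; 3 (Pursuer) has 3→6; 5 (Evader): all of {6} already in.
A2: add {0, 1, 4} — 0 (Pursuer) has 0→5; 1 (Evader): all of {2, 3} already in; 4 (Evader): all of {5, 6} already in.
A2 = all vertices. Fixed point.
0 enters the attractor at level 2, so Pursuer can force the target in 2 moves from there.

2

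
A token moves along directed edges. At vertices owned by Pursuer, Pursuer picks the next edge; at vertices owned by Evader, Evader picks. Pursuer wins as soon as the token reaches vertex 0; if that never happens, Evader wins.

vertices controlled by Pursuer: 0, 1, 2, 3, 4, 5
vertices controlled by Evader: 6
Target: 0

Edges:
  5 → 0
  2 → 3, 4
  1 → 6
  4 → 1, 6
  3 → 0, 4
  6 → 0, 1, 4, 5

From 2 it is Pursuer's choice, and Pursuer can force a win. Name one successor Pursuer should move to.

A0 = {0}
A1: add {3, 5} — 3 (Pursuer) has 3→0; 5 (Pursuer) has 5→0.
A2: add {2} — 2 (Pursuer) has 2→3.
A3 = A2; e.g. 1 (Pursuer) has no edge into A2. Fixed point.
From 2, successor 3 is in the attractor (rank 1); the other successor 4 is not.

3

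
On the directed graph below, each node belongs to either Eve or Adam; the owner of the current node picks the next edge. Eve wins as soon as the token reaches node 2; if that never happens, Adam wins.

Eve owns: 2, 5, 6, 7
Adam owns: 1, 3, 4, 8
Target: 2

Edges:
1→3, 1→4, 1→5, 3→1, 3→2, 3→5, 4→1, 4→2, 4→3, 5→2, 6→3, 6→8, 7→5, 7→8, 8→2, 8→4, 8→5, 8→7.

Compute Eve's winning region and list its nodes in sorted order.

2, 5, 7

A0 = {2}
A1: add {5} — 5 (Eve) has 5→2.
A2: add {7} — 7 (Eve) has 7→5.
A3 = A2; e.g. 1 (Adam) can still go to 3. Fixed point.
Eve's winning region = {2, 5, 7}.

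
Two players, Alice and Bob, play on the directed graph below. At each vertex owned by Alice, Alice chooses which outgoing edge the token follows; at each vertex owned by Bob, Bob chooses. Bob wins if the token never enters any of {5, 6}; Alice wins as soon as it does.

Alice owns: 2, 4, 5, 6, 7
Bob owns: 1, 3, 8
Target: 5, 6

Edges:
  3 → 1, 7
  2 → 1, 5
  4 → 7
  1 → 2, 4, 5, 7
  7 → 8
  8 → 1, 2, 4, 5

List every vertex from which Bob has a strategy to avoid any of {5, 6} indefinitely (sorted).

1, 3, 4, 7, 8

A0 = {5, 6}
A1: add {2} — 2 (Alice) has 2→5.
A2 = A1; e.g. 1 (Bob) can still go to 4. Fixed point.
Alice's attractor = {2, 5, 6}; Bob avoids the target exactly from the complement.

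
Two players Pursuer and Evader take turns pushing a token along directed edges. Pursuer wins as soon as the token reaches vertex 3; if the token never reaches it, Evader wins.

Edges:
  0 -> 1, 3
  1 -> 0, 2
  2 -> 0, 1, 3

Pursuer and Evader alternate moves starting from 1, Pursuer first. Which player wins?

Track states (vertex, player-to-move).
A0 = {(3,Pursuer), (3,Evader)}
A1: add {(0,Pursuer), (2,Pursuer)}.
A2: add {(1,Evader)}.
A3 = A2; e.g. (0,Evader) stays out. (1,Pursuer) never enters ⇒ Evader avoids the target.

Evader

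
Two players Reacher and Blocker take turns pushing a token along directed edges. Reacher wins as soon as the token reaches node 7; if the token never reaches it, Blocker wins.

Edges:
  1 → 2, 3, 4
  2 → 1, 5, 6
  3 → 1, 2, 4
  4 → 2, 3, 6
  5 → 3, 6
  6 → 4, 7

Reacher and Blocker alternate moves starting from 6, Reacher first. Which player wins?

Reacher

Track states (vertex, player-to-move).
A0 = {(7,Reacher), (7,Blocker)}
A1: add {(6,Reacher)}.
(6,Reacher) ∈ A1 ⇒ Reacher forces the target.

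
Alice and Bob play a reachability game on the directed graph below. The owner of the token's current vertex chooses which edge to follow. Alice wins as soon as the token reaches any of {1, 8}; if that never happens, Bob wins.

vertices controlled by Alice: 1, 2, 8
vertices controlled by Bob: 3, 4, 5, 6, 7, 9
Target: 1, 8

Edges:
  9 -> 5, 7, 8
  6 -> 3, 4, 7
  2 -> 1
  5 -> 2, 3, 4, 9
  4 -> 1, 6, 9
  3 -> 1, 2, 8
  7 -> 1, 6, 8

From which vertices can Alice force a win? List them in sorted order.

A0 = {1, 8}
A1: add {2} — 2 (Alice) has 2→1.
A2: add {3} — 3 (Bob): all of {1, 2, 8} already in.
A3 = A2; e.g. 4 (Bob) can still go to 6. Fixed point.
Alice's winning region = {1, 2, 3, 8}.

1, 2, 3, 8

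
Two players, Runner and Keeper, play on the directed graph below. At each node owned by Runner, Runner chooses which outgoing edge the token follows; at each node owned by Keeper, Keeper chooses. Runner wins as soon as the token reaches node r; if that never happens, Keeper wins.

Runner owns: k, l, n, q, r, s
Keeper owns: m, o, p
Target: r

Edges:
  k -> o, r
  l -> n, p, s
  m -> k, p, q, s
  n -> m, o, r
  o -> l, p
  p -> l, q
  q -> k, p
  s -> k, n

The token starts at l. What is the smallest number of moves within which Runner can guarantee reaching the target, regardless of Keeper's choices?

2

A0 = {r}
A1: add {k, n} — k (Runner) has k→r; n (Runner) has n→r.
A2: add {l, q, s} — l (Runner) has l→n; q (Runner) has q→k; s (Runner) has s→k.
l enters the attractor at level 2, so Runner can force the target in 2 moves from there.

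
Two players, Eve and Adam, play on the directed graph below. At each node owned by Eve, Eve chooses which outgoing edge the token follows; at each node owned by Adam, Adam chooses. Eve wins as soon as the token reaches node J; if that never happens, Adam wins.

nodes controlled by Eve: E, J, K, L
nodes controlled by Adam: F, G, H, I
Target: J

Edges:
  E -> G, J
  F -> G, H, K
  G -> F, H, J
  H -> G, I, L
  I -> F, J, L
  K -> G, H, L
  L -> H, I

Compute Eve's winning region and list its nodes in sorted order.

A0 = {J}
A1: add {E} — E (Eve) has E→J.
A2 = A1; e.g. F (Adam) can still go to G. Fixed point.
Eve's winning region = {E, J}.

E, J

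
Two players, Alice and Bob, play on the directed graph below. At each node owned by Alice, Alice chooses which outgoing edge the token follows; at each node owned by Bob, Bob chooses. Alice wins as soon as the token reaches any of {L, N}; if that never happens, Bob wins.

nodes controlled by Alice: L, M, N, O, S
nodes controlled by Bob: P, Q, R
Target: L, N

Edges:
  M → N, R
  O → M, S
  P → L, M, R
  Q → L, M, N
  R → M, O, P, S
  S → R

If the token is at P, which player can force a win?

Bob

A0 = {L, N}
A1: add {M} — M (Alice) has M→N.
A2: add {O, Q} — O (Alice) has O→M; Q (Bob): all of {L, M, N} already in.
A3 = A2; e.g. P (Bob) can still go to R. Fixed point.
P never enters the attractor, so Bob can avoid the target forever.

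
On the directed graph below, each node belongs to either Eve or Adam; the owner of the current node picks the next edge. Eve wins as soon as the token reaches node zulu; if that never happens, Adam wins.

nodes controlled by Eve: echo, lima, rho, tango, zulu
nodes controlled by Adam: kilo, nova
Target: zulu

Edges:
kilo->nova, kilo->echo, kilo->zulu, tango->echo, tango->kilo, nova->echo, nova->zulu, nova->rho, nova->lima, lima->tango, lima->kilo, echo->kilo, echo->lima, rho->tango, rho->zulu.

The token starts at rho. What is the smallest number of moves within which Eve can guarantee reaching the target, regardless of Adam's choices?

A0 = {zulu}
A1: add {rho} — rho (Eve) has rho→zulu.
A2 = A1; e.g. nova (Adam) can still go to echo. Fixed point.
rho enters the attractor at level 1, so Eve can force the target in 1 move from there.

1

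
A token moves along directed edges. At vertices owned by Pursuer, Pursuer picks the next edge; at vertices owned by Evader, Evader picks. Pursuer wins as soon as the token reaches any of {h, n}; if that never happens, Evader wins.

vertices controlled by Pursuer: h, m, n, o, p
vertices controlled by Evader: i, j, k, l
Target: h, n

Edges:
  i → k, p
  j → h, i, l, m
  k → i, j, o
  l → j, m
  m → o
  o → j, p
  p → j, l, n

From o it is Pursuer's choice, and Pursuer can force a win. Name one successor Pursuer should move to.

A0 = {h, n}
A1: add {p} — p (Pursuer) has p→n.
A2: add {o} — o (Pursuer) has o→p.
A3: add {m} — m (Pursuer) has m→o.
A4 = A3; e.g. i (Evader) can still go to k. Fixed point.
From o, successor p is in the attractor (rank 1); the other successor j is not.

p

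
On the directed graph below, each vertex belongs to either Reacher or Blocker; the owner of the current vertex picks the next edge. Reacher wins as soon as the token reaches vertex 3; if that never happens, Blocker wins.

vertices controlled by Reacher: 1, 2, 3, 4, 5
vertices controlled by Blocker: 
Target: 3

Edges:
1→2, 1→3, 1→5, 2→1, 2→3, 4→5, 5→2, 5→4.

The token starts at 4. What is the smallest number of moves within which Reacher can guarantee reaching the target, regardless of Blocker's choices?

3

A0 = {3}
A1: add {1, 2} — 1 (Reacher) has 1→3; 2 (Reacher) has 2→3.
A2: add {5} — 5 (Reacher) has 5→2.
A3: add {4} — 4 (Reacher) has 4→5.
A3 = all vertices. Fixed point.
4 enters the attractor at level 3, so Reacher can force the target in 3 moves from there.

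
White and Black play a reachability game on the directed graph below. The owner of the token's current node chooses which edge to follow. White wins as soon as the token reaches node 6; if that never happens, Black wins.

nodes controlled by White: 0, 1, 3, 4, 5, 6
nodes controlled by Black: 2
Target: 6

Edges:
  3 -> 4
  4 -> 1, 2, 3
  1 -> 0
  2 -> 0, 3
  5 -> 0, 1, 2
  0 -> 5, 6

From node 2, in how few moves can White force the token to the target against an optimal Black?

A0 = {6}
A1: add {0} — 0 (White) has 0→6.
A2: add {1, 5} — 1 (White) has 1→0; 5 (White) has 5→0.
A3: add {4} — 4 (White) has 4→1.
A4: add {3} — 3 (White) has 3→4.
A5: add {2} — 2 (Black): all of {0, 3} already in.
A5 = all vertices. Fixed point.
2 enters the attractor at level 5, so White can force the target in 5 moves from there.

5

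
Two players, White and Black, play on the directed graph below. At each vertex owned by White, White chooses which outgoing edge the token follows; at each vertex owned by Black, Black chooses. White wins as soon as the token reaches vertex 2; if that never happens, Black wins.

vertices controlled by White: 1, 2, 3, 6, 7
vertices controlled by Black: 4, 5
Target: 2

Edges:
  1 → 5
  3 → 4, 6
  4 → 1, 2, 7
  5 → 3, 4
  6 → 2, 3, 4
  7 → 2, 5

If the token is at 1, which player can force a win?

Black

A0 = {2}
A1: add {6, 7} — 6 (White) has 6→2; 7 (White) has 7→2.
A2: add {3} — 3 (White) has 3→6.
A3 = A2; e.g. 1 (White) has no edge into A2. Fixed point.
1 never enters the attractor, so Black can avoid the target forever.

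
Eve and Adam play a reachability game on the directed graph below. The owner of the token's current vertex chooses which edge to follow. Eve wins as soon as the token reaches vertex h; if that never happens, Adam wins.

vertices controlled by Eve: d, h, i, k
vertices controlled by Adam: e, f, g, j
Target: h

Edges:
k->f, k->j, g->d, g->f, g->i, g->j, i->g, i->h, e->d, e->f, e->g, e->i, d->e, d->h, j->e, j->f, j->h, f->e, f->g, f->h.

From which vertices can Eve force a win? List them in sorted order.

d, h, i

A0 = {h}
A1: add {d, i} — d (Eve) has d→h; i (Eve) has i→h.
A2 = A1; e.g. e (Adam) can still go to f. Fixed point.
Eve's winning region = {d, h, i}.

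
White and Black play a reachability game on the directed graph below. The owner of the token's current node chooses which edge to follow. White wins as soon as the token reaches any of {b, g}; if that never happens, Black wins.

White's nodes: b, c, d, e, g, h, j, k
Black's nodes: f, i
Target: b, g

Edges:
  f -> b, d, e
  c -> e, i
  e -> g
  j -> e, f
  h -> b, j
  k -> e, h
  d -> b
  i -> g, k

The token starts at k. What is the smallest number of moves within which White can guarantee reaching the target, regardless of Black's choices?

2

A0 = {b, g}
A1: add {d, e, h} — d (White) has d→b; e (White) has e→g; h (White) has h→b.
A2: add {c, f, j, k} — c (White) has c→e; f (Black): all of {b, d, e} already in; j (White) has j→e; k (White) has k→e.
k enters the attractor at level 2, so White can force the target in 2 moves from there.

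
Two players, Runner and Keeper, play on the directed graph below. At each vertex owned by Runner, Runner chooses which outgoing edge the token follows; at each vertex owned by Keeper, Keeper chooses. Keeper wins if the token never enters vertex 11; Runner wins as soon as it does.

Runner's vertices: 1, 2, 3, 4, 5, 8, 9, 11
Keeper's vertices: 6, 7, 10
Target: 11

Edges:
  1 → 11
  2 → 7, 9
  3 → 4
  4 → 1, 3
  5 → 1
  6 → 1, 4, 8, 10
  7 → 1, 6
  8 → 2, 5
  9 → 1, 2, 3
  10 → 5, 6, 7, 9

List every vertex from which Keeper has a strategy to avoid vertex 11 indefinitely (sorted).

6, 7, 10

A0 = {11}
A1: add {1} — 1 (Runner) has 1→11.
A2: add {4, 5, 9} — 4 (Runner) has 4→1; 5 (Runner) has 5→1; 9 (Runner) has 9→1.
A3: add {2, 3, 8} — 2 (Runner) has 2→9; 3 (Runner) has 3→4; 8 (Runner) has 8→5.
A4 = A3; e.g. 6 (Keeper) can still go to 10. Fixed point.
Runner's attractor = {1, 2, 3, 4, 5, 8, 9, 11}; Keeper avoids the target exactly from the complement.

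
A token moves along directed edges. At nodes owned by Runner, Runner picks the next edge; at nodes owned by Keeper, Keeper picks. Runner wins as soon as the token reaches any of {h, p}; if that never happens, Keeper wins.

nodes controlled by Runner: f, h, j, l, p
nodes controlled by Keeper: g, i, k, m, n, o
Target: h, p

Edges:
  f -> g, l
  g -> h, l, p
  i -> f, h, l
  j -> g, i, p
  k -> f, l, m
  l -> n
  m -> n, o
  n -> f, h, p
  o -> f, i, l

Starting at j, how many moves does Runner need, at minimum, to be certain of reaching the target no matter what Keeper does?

A0 = {h, p}
A1: add {j} — j (Runner) has j→p.
A2 = A1; e.g. f (Runner) has no edge into A1. Fixed point.
j enters the attractor at level 1, so Runner can force the target in 1 move from there.

1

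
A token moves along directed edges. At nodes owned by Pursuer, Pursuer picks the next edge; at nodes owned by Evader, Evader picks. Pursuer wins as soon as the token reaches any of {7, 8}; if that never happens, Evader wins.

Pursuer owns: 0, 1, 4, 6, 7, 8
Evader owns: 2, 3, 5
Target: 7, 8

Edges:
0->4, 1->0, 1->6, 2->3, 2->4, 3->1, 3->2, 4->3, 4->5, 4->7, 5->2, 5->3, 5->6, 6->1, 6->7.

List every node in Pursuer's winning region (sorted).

A0 = {7, 8}
A1: add {4, 6} — 4 (Pursuer) has 4→7; 6 (Pursuer) has 6→7.
A2: add {0, 1} — 0 (Pursuer) has 0→4; 1 (Pursuer) has 1→6.
A3 = A2; e.g. 2 (Evader) can still go to 3. Fixed point.
Pursuer's winning region = {0, 1, 4, 6, 7, 8}.

0, 1, 4, 6, 7, 8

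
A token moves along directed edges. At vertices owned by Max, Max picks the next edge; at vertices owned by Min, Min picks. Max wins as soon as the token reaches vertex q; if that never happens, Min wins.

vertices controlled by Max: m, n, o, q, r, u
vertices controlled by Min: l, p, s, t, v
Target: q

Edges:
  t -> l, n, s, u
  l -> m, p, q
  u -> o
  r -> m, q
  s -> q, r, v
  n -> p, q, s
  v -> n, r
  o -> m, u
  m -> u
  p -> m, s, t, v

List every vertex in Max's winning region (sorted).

A0 = {q}
A1: add {n, r} — n (Max) has n→q; r (Max) has r→q.
A2: add {v} — v (Min): all of {n, r} already in.
A3: add {s} — s (Min): all of {q, r, v} already in.
A4 = A3; e.g. l (Min) can still go to m. Fixed point.
Max's winning region = {n, q, r, s, v}.

n, q, r, s, v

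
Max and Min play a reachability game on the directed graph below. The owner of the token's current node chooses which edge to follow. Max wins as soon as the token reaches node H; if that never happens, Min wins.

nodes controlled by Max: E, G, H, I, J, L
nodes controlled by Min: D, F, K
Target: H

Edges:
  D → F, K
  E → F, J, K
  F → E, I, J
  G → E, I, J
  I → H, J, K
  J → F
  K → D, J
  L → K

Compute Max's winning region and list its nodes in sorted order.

G, H, I

A0 = {H}
A1: add {I} — I (Max) has I→H.
A2: add {G} — G (Max) has G→I.
A3 = A2; e.g. D (Min) can still go to F. Fixed point.
Max's winning region = {G, H, I}.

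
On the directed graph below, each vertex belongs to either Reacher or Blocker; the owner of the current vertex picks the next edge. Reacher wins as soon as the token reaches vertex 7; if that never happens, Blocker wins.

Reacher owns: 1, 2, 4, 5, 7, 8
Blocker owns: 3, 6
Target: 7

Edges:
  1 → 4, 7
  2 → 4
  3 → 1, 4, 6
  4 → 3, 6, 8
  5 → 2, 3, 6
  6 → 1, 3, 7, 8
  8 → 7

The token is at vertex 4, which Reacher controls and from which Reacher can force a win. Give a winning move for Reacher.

8

A0 = {7}
A1: add {1, 8} — 1 (Reacher) has 1→7; 8 (Reacher) has 8→7.
A2: add {4} — 4 (Reacher) has 4→8.
A3: add {2} — 2 (Reacher) has 2→4.
A4: add {5} — 5 (Reacher) has 5→2.
A5 = A4; e.g. 3 (Blocker) can still go to 6. Fixed point.
From 4, successor 8 is in the attractor (rank 1); the other successors 3, 6 are not.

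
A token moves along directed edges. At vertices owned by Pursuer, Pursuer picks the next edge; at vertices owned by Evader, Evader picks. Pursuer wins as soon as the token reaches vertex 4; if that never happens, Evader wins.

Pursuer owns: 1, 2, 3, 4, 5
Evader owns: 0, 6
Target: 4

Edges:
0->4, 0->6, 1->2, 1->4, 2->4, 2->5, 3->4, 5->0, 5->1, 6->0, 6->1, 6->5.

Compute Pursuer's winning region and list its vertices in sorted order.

1, 2, 3, 4, 5

A0 = {4}
A1: add {1, 2, 3} — 1 (Pursuer) has 1→4; 2 (Pursuer) has 2→4; 3 (Pursuer) has 3→4.
A2: add {5} — 5 (Pursuer) has 5→1.
A3 = A2; e.g. 0 (Evader) can still go to 6. Fixed point.
Pursuer's winning region = {1, 2, 3, 4, 5}.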